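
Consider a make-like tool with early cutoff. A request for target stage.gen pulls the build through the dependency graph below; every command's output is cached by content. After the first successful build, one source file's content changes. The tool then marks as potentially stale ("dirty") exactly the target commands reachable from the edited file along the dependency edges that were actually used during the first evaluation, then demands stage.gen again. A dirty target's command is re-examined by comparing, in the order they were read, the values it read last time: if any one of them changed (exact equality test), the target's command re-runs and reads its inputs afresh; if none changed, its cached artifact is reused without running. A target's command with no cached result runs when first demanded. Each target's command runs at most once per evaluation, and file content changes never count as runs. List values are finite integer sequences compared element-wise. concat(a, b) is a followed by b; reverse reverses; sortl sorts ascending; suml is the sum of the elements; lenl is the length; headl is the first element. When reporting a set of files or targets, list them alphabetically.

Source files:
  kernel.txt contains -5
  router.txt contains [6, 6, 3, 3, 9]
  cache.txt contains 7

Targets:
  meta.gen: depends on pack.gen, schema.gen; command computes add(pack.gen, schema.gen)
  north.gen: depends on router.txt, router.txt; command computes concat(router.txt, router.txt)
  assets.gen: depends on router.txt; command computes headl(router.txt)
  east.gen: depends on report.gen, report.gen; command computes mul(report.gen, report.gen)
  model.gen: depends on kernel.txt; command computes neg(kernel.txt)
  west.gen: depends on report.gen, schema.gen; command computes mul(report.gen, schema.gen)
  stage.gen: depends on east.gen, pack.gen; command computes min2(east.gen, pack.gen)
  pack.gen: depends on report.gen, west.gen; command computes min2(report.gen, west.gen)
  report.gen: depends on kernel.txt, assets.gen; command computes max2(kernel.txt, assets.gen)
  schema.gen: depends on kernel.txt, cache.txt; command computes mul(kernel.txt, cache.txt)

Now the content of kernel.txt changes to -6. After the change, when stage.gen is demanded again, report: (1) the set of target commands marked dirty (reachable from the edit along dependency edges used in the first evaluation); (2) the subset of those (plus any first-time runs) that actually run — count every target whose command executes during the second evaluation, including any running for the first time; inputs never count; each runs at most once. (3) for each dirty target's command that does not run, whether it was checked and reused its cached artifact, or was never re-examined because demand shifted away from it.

First demand of the output computes:
  assets.gen = headl([6, 6, 3, 3, 9]) = 6
  report.gen = max2(-5, 6) = 6
  east.gen = mul(6, 6) = 36
  schema.gen = mul(-5, 7) = -35
  west.gen = mul(6, -35) = -210
  pack.gen = min2(6, -210) = -210
  stage.gen = min2(36, -210) = -210

After the edit, cleaning proceeds:
  report.gen: a read changed (kernel.txt -5->-6) — executes, giving 6 — identical to its old value.
  east.gen: dirty, but its reads are unchanged (report.gen unchanged, report.gen unchanged); cached 36 stands.
  schema.gen: a read changed (kernel.txt -5->-6) — executes, giving -42.
  west.gen: a read changed (schema.gen -35->-42) — executes, giving -252.
  pack.gen: a read changed (west.gen -210->-252) — executes, giving -252.
  stage.gen: a read changed (pack.gen -210->-252) — executes, giving -252.

Note where the cutoff bites: east.gen is checked, finds nothing changed, and keeps its cache.

The edit dirties: east.gen, pack.gen, report.gen, schema.gen, stage.gen, west.gen.
5 target commands run: pack.gen, report.gen, schema.gen, stage.gen, west.gen.
Cache hits after checking: east.gen.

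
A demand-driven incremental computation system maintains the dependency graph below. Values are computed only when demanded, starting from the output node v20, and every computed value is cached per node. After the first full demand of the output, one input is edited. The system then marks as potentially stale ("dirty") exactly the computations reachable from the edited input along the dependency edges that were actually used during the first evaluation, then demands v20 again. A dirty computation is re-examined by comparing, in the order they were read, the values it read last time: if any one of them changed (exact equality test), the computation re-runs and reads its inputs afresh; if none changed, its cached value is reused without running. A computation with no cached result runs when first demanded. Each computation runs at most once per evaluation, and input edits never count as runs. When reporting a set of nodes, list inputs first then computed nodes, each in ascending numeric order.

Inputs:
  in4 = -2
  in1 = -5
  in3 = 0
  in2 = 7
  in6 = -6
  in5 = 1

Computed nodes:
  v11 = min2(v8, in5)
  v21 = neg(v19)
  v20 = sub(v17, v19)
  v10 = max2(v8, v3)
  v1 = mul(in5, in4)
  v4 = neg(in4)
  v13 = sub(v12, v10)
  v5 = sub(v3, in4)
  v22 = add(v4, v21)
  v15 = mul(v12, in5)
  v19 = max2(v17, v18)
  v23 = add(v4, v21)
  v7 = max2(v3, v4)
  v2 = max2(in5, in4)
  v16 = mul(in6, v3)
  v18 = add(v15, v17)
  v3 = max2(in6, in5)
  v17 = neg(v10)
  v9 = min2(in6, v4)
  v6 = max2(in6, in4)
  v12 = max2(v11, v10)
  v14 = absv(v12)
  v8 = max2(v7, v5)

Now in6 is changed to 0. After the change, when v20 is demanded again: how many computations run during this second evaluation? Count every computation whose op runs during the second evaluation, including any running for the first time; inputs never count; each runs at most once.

First evaluation (everything demanded from the output):
  v3 = max2(-6, 1) = 1
  v4 = neg(-2) = 2
  v5 = sub(1, -2) = 3
  v7 = max2(1, 2) = 2
  v8 = max2(2, 3) = 3
  v10 = max2(3, 1) = 3
  v11 = min2(3, 1) = 1
  v12 = max2(1, 3) = 3
  v15 = mul(3, 1) = 3
  v17 = neg(3) = -3
  v18 = add(3, -3) = 0
  v19 = max2(-3, 0) = 0
  v20 = sub(-3, 0) = -3

Propagation after the edit:
  v3: runs — in6 -6->0; result 1 (same value as before).
  v5: checked — values it read are unchanged (v3 unchanged, in4 unchanged); reused cached 3 without running.
  v7: checked — values it read are unchanged (v3 unchanged, v4 unchanged); reused cached 2 without running.
  v8: checked — values it read are unchanged (v7 unchanged, v5 unchanged); reused cached 3 without running.
  v10: checked — values it read are unchanged (v8 unchanged, v3 unchanged); reused cached 3 without running.
  v11: checked — values it read are unchanged (v8 unchanged, in5 unchanged); reused cached 1 without running.
  v12: checked — values it read are unchanged (v11 unchanged, v10 unchanged); reused cached 3 without running.
  v15: checked — values it read are unchanged (v12 unchanged, in5 unchanged); reused cached 3 without running.
  v17: checked — values it read are unchanged (v10 unchanged); reused cached -3 without running.
  v18: checked — values it read are unchanged (v15 unchanged, v17 unchanged); reused cached 0 without running.
  v19: checked — values it read are unchanged (v17 unchanged, v18 unchanged); reused cached 0 without running.
  v20: checked — values it read are unchanged (v17 unchanged, v19 unchanged); reused cached -3 without running.

Key observation: the change is absorbed at v3 — it re-runs but produces the same value, and the output's value is unchanged.

Computations that run: v3 — 1 in total.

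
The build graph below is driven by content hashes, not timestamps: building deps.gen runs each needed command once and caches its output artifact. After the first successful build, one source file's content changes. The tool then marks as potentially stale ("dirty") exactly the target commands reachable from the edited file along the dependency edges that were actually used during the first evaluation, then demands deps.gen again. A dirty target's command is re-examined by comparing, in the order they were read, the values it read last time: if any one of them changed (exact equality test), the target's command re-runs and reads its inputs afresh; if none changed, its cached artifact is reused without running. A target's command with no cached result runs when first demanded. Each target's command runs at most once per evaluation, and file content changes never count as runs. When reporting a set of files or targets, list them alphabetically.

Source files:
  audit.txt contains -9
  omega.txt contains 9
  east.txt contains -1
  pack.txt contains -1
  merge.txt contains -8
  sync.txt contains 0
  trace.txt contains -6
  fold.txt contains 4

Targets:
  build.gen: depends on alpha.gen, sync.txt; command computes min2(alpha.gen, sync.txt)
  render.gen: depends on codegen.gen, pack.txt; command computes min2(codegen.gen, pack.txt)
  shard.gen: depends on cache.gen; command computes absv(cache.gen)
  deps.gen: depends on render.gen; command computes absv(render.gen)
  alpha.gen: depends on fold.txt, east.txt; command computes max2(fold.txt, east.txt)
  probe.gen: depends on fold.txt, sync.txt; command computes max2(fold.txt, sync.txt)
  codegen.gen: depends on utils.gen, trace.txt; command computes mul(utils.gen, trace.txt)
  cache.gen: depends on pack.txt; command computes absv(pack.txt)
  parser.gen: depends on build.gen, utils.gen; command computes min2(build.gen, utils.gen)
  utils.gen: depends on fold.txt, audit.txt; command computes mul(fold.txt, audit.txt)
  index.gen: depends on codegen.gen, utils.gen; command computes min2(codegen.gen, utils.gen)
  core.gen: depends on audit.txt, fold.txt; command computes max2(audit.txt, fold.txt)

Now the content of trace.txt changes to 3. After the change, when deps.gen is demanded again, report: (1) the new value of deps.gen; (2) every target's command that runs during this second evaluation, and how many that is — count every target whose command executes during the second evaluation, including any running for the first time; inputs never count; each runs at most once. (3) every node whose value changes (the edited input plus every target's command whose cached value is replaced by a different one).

Initial pass — values computed on the first demand:
  utils.gen = mul(4, -9) = -36
  codegen.gen = mul(-36, -6) = 216
  render.gen = min2(216, -1) = -1
  deps.gen = absv(-1) = 1

Second demand — change propagation:
  codegen.gen: re-runs because trace.txt -6->3; new result -108.
  render.gen: re-runs because codegen.gen 216->-108; new result -108.
  deps.gen: re-runs because render.gen -1->-108; new result 108.

deps.gen now evaluates to 108.
Run set: codegen.gen, deps.gen, render.gen (3 run).
Changed values: codegen.gen, deps.gen, render.gen, trace.txt.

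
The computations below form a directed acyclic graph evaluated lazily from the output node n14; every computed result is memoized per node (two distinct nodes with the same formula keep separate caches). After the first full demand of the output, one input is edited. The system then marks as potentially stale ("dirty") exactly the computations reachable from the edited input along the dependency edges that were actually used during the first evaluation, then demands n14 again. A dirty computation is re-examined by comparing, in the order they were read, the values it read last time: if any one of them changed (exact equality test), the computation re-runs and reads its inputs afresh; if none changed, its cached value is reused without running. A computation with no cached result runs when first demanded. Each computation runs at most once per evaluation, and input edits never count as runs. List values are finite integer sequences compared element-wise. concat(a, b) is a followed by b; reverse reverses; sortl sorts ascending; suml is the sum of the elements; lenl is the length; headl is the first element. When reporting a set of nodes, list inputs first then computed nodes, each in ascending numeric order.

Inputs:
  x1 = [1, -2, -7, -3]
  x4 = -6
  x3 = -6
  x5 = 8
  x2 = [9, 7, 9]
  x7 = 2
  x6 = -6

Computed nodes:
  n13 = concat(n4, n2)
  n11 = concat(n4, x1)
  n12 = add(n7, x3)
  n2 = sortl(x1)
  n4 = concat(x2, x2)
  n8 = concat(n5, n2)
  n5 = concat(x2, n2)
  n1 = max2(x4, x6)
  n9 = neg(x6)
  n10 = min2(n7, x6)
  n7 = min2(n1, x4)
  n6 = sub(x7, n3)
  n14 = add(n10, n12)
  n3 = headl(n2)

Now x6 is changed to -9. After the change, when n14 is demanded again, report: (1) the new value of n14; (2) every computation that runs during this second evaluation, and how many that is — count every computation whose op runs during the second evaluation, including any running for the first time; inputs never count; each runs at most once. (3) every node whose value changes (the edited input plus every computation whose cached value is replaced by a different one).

First demand of the output computes:
  n1 = max2(-6, -6) = -6
  n7 = min2(-6, -6) = -6
  n10 = min2(-6, -6) = -6
  n12 = add(-6, -6) = -12
  n14 = add(-6, -12) = -18

After the edit, cleaning proceeds:
  n1: a read changed (x6 -6->-9) — executes, giving -6 — identical to its old value.
  n7: dirty, but its reads are unchanged (n1 unchanged, x4 unchanged); cached -6 stands.
  n10: a read changed (x6 -6->-9) — executes, giving -9.
  n12: dirty, but its reads are unchanged (n7 unchanged, x3 unchanged); cached -12 stands.
  n14: a read changed (n10 -6->-9) — executes, giving -21.

Note where the cutoff bites: n7 is checked, finds nothing changed, and keeps its cache.

Demanding n14 again yields -21.
3 computations run: n1, n10, n14.
The nodes whose values change: x6, n10, n14.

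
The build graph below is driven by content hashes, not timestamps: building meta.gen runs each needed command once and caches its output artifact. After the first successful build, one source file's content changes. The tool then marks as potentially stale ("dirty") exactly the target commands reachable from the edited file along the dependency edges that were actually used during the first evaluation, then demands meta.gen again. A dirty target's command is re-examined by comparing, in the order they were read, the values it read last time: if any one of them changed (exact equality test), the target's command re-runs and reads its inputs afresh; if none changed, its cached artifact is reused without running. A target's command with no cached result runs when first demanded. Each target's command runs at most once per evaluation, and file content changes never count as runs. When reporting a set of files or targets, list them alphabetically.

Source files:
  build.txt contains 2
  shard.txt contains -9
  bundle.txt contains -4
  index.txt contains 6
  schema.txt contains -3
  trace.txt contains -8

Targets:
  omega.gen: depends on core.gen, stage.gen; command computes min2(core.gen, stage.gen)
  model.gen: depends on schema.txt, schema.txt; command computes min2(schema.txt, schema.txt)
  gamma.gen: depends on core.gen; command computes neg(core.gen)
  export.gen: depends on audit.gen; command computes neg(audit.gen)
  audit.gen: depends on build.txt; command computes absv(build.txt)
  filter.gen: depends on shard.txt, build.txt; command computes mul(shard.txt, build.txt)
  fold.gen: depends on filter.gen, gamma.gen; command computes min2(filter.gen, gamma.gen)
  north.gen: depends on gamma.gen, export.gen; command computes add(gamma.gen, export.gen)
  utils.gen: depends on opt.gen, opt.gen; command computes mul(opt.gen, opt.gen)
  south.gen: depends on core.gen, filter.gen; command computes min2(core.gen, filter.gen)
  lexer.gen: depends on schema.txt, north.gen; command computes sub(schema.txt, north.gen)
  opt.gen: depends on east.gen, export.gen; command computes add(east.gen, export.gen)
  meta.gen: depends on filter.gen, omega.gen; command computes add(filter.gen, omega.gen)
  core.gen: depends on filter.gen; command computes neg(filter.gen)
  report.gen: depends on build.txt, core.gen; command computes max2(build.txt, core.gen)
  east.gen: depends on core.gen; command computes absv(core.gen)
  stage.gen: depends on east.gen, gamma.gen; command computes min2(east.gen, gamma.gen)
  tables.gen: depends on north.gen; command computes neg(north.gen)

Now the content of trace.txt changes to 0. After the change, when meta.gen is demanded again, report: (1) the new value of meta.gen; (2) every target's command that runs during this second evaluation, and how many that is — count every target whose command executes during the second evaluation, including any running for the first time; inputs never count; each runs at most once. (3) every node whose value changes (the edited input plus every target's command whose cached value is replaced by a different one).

meta.gen now evaluates to -36.
Run set: none (0 run).
Changed values: trace.txt.
The important point: nothing the output needs ever reads trace.txt, so the edit is invisible to it.

Initial pass — values computed on the first demand:
  filter.gen = mul(-9, 2) = -18
  core.gen = neg(-18) = 18
  east.gen = absv(18) = 18
  gamma.gen = neg(18) = -18
  stage.gen = min2(18, -18) = -18
  omega.gen = min2(18, -18) = -18
  meta.gen = add(-18, -18) = -36

Second demand — change propagation:
  no demanded computation ever read trace.txt, so the edit dirties nothing and nothing runs.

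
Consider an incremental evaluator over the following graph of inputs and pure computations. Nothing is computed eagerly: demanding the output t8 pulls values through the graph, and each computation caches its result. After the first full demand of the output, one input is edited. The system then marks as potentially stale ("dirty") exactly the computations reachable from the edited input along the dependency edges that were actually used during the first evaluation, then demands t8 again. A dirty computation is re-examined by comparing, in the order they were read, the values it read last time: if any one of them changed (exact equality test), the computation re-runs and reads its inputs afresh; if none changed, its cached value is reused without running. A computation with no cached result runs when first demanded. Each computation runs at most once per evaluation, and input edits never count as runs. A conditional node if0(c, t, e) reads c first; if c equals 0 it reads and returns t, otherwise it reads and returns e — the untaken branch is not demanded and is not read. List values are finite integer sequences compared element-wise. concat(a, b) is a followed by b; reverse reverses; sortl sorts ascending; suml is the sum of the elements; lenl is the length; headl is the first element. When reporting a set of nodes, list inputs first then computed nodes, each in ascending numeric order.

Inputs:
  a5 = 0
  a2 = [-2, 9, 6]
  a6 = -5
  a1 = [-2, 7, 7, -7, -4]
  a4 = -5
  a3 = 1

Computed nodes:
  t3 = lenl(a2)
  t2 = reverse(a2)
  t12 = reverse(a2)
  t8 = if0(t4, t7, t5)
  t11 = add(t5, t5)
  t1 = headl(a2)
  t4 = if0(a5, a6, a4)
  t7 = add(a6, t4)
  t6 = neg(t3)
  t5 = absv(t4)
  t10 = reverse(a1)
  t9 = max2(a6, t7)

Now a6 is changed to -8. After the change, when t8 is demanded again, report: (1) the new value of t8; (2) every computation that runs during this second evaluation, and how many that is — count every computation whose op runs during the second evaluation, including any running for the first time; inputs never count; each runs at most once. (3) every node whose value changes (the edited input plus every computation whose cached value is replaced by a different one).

Initial pass — values computed on the first demand:
  t4 = if0(a5=0 -> then branch a6) = -5
  t5 = absv(-5) = 5
  t8 = if0(t4=-5 -> else branch t5) = 5

Second demand — change propagation:
  t4: re-runs because a6 -5->-8; new result -8.
  t5: re-runs because t4 -5->-8; new result 8.
  t8: re-runs because t4 -5->-8; t5 5->8; new result 8.

t8 now evaluates to 8.
Run set: t4, t5, t8 (3 run).
Changed values: a6, t4, t5, t8.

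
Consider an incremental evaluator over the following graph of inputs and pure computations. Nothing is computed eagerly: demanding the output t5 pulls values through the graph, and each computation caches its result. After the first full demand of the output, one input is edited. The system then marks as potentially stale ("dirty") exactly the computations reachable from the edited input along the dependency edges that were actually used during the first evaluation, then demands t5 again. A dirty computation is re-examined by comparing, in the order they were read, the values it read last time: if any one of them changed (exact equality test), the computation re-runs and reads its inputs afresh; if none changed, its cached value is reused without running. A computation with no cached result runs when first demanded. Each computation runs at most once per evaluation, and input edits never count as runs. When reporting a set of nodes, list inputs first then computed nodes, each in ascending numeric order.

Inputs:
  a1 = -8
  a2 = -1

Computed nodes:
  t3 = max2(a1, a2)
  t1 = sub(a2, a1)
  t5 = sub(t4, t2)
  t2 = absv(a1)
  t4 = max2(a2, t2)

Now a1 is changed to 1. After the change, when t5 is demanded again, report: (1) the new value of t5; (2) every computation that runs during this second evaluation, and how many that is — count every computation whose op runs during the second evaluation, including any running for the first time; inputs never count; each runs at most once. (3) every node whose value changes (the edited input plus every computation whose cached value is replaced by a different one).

t5 now evaluates to 0.
Run set: t2, t4, t5 (3 run).
Changed values: a1, t2, t4.

Initial pass — values computed on the first demand:
  t2 = absv(-8) = 8
  t4 = max2(-1, 8) = 8
  t5 = sub(8, 8) = 0

Second demand — change propagation:
  t2: re-runs because a1 -8->1; new result 1.
  t4: re-runs because t2 8->1; new result 1.
  t5: re-runs because t4 8->1; t2 8->1; new result 0 (unchanged).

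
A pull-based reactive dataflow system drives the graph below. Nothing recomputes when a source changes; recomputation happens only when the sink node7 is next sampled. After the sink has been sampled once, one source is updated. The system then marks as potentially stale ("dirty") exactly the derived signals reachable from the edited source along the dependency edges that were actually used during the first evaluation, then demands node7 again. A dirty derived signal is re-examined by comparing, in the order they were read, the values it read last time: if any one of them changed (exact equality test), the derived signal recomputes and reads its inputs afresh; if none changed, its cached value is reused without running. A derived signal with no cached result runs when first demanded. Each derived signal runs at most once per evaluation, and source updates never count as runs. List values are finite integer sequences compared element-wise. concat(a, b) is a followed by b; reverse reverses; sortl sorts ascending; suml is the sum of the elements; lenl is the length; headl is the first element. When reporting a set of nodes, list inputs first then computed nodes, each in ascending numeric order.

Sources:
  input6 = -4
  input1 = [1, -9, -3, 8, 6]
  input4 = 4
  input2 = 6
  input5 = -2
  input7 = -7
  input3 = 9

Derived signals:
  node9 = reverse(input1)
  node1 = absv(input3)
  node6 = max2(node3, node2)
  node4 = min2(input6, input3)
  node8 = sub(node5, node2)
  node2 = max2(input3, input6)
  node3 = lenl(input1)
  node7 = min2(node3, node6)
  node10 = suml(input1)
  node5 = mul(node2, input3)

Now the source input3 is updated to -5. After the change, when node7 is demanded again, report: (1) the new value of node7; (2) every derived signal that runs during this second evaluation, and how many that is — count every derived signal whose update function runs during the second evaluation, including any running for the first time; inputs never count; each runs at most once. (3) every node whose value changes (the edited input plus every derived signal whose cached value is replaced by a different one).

New value of node7: 5.
Derived signals that run: node2, node6, node7 — 3 in total.
Values that change: input3, node2, node6.

First evaluation (everything demanded from the output):
  node2 = max2(9, -4) = 9
  node3 = lenl([1, -9, -3, 8, 6]) = 5
  node6 = max2(5, 9) = 9
  node7 = min2(5, 9) = 5

Propagation after the edit:
  node2: runs — input3 9->-5; result -4.
  node6: runs — node2 9->-4; result 5.
  node7: runs — node6 9->5; result 5 (same value as before).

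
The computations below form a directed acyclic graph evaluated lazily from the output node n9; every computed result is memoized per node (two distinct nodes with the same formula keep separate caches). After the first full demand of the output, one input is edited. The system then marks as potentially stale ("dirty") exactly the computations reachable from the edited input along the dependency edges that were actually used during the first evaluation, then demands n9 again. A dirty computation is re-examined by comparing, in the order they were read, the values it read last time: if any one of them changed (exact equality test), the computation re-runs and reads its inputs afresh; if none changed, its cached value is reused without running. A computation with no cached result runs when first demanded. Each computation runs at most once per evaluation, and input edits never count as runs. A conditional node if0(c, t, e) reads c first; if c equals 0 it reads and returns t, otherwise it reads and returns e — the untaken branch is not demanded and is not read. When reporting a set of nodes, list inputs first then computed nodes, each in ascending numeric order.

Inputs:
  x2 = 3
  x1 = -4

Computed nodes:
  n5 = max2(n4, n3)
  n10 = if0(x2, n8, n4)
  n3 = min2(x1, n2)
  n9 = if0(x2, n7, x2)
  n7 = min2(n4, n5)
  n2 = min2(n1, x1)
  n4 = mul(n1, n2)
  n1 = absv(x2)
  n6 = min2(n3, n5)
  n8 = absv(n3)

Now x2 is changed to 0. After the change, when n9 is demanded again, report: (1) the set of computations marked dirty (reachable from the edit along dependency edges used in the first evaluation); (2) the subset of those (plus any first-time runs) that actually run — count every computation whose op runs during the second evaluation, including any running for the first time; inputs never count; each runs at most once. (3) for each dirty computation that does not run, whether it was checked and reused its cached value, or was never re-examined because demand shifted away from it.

First demand of the output computes:
  n9 = if0(x2=3 -> else branch x2) = 3

After the edit, cleaning proceeds:
  n1: had never run; runs now, result 0.
  n2: had never run; runs now, result -4.
  n3: had never run; runs now, result -4.
  n4: had never run; runs now, result 0.
  n5: had never run; runs now, result 0.
  n7: had never run; runs now, result 0.
  n9: a read changed (x2 3->0; x2 3->0) — executes, giving 0.

Note the branch switch — n1, n2, n3, n4, n5, n7 had no cache and run now for the first time.

The edit dirties: n9.
7 computations run: n1, n2, n3, n4, n5, n7, n9.
No dirty computation escaped a run.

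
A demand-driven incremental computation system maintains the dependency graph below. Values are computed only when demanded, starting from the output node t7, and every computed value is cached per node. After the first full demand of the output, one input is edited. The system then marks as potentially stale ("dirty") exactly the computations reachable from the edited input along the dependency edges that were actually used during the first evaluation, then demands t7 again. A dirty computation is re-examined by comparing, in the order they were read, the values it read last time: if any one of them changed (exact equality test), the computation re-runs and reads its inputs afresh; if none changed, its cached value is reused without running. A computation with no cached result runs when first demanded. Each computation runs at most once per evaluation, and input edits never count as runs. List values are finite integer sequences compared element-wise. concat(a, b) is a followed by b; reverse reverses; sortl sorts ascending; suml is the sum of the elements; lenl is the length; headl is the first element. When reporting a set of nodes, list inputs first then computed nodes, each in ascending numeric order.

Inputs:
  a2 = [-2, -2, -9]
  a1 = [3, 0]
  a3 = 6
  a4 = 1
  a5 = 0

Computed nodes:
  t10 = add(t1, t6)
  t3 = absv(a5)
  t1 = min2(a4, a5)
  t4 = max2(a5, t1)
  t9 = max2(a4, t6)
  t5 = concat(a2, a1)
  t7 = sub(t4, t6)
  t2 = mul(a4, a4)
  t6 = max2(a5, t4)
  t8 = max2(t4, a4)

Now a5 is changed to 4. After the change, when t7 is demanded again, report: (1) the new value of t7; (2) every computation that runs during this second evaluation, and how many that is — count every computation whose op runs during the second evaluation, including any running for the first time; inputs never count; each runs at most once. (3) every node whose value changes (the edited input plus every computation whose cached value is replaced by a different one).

New value of t7: 0.
Computations that run: t1, t4, t6, t7 — 4 in total.
Values that change: a5, t1, t4, t6.

First evaluation (everything demanded from the output):
  t1 = min2(1, 0) = 0
  t4 = max2(0, 0) = 0
  t6 = max2(0, 0) = 0
  t7 = sub(0, 0) = 0

Propagation after the edit:
  t1: runs — a5 0->4; result 1.
  t4: runs — a5 0->4; t1 0->1; result 4.
  t6: runs — a5 0->4; t4 0->4; result 4.
  t7: runs — t4 0->4; t6 0->4; result 0 (same value as before).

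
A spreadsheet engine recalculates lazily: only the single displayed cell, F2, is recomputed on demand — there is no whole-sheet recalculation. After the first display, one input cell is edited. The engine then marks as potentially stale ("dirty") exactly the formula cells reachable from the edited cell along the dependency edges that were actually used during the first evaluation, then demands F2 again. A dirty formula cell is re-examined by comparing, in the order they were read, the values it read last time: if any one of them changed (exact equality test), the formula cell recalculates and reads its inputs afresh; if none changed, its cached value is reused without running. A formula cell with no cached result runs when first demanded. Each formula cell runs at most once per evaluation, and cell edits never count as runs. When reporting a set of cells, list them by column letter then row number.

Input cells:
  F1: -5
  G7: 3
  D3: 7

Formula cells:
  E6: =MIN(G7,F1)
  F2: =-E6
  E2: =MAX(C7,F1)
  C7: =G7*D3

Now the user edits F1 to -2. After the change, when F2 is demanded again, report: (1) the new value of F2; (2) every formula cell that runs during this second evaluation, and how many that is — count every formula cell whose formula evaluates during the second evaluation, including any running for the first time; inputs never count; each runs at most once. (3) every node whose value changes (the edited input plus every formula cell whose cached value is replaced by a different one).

New value of F2: 2.
Formula cells that run: E6, F2 — 2 in total.
Values that change: E6, F1, F2.

First evaluation (everything demanded from the output):
  E6 = MIN(3, -5) = -5
  F2 = -(-5) = 5

Propagation after the edit:
  E6: runs — F1 -5->-2; result -2.
  F2: runs — E6 -5->-2; result 2.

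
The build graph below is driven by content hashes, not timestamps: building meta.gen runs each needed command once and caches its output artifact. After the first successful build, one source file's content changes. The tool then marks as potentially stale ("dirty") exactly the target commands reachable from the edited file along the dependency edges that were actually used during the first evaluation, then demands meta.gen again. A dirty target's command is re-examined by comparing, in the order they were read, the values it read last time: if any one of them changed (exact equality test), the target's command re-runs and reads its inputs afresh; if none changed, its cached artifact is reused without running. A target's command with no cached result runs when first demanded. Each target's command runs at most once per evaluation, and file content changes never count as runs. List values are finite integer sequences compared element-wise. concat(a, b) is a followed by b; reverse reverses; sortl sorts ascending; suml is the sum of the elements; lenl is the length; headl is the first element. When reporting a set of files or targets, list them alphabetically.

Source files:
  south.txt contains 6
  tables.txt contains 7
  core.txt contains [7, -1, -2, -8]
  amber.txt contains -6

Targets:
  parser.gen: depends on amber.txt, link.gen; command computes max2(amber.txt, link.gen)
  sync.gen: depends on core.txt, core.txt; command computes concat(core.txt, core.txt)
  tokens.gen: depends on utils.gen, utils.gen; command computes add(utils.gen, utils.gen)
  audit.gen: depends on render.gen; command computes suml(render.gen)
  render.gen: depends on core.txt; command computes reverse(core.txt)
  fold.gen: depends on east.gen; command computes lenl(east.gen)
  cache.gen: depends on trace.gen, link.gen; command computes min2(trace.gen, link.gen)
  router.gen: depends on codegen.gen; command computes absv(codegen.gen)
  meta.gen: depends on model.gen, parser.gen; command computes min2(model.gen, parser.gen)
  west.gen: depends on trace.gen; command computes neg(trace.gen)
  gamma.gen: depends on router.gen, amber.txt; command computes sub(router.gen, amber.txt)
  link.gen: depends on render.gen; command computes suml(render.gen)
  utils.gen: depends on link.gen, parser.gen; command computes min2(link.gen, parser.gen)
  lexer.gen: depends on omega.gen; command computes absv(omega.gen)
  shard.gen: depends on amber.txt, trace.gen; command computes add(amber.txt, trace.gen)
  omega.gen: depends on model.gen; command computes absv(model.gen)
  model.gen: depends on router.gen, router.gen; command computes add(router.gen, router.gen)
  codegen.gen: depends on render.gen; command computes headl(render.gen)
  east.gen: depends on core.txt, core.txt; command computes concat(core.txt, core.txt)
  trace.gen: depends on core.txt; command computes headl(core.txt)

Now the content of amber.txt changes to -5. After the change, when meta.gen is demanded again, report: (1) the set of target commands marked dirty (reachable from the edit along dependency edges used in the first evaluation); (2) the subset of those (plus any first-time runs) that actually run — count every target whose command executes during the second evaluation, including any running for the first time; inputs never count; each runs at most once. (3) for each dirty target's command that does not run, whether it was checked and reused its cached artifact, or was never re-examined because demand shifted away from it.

Initial pass — values computed on the first demand:
  render.gen = reverse([7, -1, -2, -8]) = [-8, -2, -1, 7]
  codegen.gen = headl([-8, -2, -1, 7]) = -8
  link.gen = suml([-8, -2, -1, 7]) = -4
  parser.gen = max2(-6, -4) = -4
  router.gen = absv(-8) = 8
  model.gen = add(8, 8) = 16
  meta.gen = min2(16, -4) = -4

Second demand — change propagation:
  parser.gen: re-runs because amber.txt -6->-5; new result -4 (unchanged).
  meta.gen: re-examined; everything it read last time is the same (model.gen unchanged, parser.gen unchanged) — cache -4 kept, no run.

The important point: parser.gen recomputes to an identical value, and the output ends up unchanged.

Dirty set: meta.gen, parser.gen.
Run set: parser.gen (1 run).
Re-examined without running (cache reused): meta.gen.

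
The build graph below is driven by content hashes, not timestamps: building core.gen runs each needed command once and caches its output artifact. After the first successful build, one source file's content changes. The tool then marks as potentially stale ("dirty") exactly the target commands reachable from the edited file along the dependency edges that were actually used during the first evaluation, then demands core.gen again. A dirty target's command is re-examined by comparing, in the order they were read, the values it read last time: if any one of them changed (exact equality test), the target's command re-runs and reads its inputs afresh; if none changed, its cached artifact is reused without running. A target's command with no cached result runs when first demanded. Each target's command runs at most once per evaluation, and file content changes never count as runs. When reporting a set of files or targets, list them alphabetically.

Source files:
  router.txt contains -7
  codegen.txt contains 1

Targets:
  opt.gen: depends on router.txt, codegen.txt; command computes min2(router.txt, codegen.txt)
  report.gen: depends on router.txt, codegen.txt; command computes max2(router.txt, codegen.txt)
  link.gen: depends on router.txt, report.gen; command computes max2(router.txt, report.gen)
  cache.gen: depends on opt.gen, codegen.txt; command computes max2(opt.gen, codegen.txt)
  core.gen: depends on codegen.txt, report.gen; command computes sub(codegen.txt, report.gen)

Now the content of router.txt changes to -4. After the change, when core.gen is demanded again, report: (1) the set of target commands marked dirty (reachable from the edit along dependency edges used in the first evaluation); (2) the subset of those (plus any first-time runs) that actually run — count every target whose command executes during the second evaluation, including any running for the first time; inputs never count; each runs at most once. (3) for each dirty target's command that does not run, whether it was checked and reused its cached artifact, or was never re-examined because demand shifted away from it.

Dirty set: core.gen, report.gen.
Run set: report.gen (1 run).
Re-examined without running (cache reused): core.gen.
The important point: report.gen recomputes to an identical value, and the output ends up unchanged.

Initial pass — values computed on the first demand:
  report.gen = max2(-7, 1) = 1
  core.gen = sub(1, 1) = 0

Second demand — change propagation:
  report.gen: re-runs because router.txt -7->-4; new result 1 (unchanged).
  core.gen: re-examined; everything it read last time is the same (codegen.txt unchanged, report.gen unchanged) — cache 0 kept, no run.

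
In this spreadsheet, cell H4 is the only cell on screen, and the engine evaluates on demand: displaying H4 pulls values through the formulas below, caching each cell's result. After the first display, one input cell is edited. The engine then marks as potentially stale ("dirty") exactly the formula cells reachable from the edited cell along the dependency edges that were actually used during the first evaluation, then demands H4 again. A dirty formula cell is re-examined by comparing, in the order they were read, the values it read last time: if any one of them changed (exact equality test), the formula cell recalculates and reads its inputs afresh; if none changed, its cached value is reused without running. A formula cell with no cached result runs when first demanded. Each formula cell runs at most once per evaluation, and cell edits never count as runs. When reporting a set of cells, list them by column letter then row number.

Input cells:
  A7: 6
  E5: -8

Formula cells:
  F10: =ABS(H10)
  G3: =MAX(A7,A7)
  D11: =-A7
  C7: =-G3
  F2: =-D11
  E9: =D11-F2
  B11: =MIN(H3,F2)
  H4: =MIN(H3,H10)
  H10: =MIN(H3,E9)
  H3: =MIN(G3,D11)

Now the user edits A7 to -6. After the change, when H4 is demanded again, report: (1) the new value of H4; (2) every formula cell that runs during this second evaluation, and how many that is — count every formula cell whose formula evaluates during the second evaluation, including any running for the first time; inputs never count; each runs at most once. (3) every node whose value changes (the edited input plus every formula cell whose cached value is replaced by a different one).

Initial pass — values computed on the first demand:
  D11 = -(6) = -6
  F2 = -(-6) = 6
  E9 = -6 - 6 = -12
  G3 = MAX(6, 6) = 6
  H3 = MIN(6, -6) = -6
  H10 = MIN(-6, -12) = -12
  H4 = MIN(-6, -12) = -12

Second demand — change propagation:
  D11: re-runs because A7 6->-6; new result 6.
  F2: re-runs because D11 -6->6; new result -6.
  E9: re-runs because D11 -6->6; F2 6->-6; new result 12.
  G3: re-runs because A7 6->-6; A7 6->-6; new result -6.
  H3: re-runs because G3 6->-6; D11 -6->6; new result -6 (unchanged).
  H10: re-runs because E9 -12->12; new result -6.
  H4: re-runs because H10 -12->-6; new result -6.

H4 now evaluates to -6.
Run set: D11, E9, F2, G3, H3, H4, H10 (7 run).
Changed values: A7, D11, E9, F2, G3, H4, H10.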